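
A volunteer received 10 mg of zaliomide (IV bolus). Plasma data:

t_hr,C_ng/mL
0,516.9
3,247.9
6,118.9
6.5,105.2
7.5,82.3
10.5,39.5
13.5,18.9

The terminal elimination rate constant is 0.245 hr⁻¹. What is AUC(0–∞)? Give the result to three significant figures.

Trapezoidal AUC_0→13.5:
  [0→3]: (516.9+247.9)/2 × 3 = 1147.2
  [3→6]: (247.9+118.9)/2 × 3 = 550.2
  [6→6.5]: (118.9+105.2)/2 × 0.5 = 56.025
  [6.5→7.5]: (105.2+82.3)/2 × 1 = 93.75
  [7.5→10.5]: (82.3+39.5)/2 × 3 = 182.7
  [10.5→13.5]: (39.5+18.9)/2 × 3 = 87.6
  Sum = 2117.475 ng/mL·hr
Extrapolated tail: C_last / k_e = 18.9 / 0.245 = 77.143
AUC_0→∞ = 2117.475 + 77.143 = 2194.618 ng/mL·hr

AUC = 2190 ng/mL·hr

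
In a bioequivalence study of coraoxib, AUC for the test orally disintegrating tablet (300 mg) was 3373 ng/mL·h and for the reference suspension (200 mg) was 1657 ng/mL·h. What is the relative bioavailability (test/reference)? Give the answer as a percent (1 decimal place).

F_rel = (AUC_test/D_test) / (AUC_ref/D_ref)
      = (3373/300) / (1657/200)
      = 11.2433 / 8.285 = 1.3571 = 135.71%

F_rel = 135.7%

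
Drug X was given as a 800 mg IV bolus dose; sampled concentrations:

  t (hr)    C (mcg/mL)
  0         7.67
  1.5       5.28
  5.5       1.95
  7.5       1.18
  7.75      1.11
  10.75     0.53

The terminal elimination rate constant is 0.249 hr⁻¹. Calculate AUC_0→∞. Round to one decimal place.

Trapezoidal AUC_0→10.75:
  [0→1.5]: (7.67+5.28)/2 × 1.5 = 9.7125
  [1.5→5.5]: (5.28+1.95)/2 × 4 = 14.46
  [5.5→7.5]: (1.95+1.18)/2 × 2 = 3.13
  [7.5→7.75]: (1.18+1.11)/2 × 0.25 = 0.28625
  [7.75→10.75]: (1.11+0.53)/2 × 3 = 2.46
  Sum = 30.04875 mcg/mL·hr
Extrapolated tail: C_last / k_e = 0.53 / 0.249 = 2.129
AUC_0→∞ = 30.04875 + 2.129 = 32.17775 mcg/mL·hr

AUC = 32.2 mcg/mL·hr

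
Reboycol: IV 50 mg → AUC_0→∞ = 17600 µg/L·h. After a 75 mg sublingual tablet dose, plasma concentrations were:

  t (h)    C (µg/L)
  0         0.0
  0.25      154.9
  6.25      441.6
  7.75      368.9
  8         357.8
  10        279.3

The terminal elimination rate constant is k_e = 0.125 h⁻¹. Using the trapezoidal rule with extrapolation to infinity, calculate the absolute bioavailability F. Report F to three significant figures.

F = 0.204

Trapezoidal AUC_0→10 (sublingual tablet):
  [0→0.25]: (0.0+154.9)/2 × 0.25 = 19.3625
  [0.25→6.25]: (154.9+441.6)/2 × 6 = 1789.5
  [6.25→7.75]: (441.6+368.9)/2 × 1.5 = 607.875
  [7.75→8]: (368.9+357.8)/2 × 0.25 = 90.8375
  [8→10]: (357.8+279.3)/2 × 2 = 637.1
  Sum = 3144.675 µg/L·h
Tail: C_last/k_e = 279.3/0.125 = 2234.400
AUC_0→∞ (sublingual tablet) = 3144.675 + 2234.400 = 5379.075 µg/L·h
F = (AUC_ev/D_ev)/(AUC_iv/D_iv) = (5379.075/75)/(17600/50) = 71.721/352 = 0.2038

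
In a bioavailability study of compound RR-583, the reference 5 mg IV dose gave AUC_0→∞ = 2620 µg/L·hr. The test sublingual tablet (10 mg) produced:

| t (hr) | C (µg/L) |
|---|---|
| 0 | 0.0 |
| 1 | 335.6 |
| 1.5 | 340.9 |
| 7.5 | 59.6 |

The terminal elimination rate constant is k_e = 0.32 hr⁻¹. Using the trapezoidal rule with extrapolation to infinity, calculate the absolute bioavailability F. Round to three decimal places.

Trapezoidal AUC_0→7.5 (sublingual tablet):
  [0→1]: (0.0+335.6)/2 × 1 = 167.8
  [1→1.5]: (335.6+340.9)/2 × 0.5 = 169.125
  [1.5→7.5]: (340.9+59.6)/2 × 6 = 1201.5
  Sum = 1538.425 µg/L·hr
Tail: C_last/k_e = 59.6/0.32 = 186.250
AUC_0→∞ (sublingual tablet) = 1538.425 + 186.250 = 1724.675 µg/L·hr
F = (AUC_ev/D_ev)/(AUC_iv/D_iv) = (1724.675/10)/(2620/5) = 172.4675/524 = 0.3291

F = 0.329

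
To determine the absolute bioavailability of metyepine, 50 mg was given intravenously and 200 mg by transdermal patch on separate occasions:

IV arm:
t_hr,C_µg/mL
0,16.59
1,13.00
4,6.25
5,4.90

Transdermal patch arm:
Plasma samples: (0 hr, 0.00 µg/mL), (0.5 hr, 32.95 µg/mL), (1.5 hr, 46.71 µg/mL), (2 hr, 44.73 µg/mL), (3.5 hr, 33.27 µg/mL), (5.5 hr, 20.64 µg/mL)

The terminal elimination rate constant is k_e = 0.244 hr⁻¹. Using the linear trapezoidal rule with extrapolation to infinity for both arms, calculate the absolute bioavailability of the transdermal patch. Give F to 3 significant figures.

Trapezoidal AUC_0→5 (IV):
  [0→1]: (16.59+13.00)/2 × 1 = 14.795
  [1→4]: (13.00+6.25)/2 × 3 = 28.875
  [4→5]: (6.25+4.90)/2 × 1 = 5.575
  Sum = 49.245 µg/mL·hr
IV tail: 4.90/0.244 = 20.082; AUC_iv,0→∞ = 49.245 + 20.082 = 69.327 µg/mL·hr
Trapezoidal AUC_0→5.5 (transdermal patch):
  [0→0.5]: (0.00+32.95)/2 × 0.5 = 8.2375
  [0.5→1.5]: (32.95+46.71)/2 × 1 = 39.83
  [1.5→2]: (46.71+44.73)/2 × 0.5 = 22.86
  [2→3.5]: (44.73+33.27)/2 × 1.5 = 58.5
  [3.5→5.5]: (33.27+20.64)/2 × 2 = 53.91
  Sum = 183.3375 µg/mL·hr
transdermal patch tail: 20.64/0.244 = 84.590; AUC_ev,0→∞ = 183.3375 + 84.590 = 267.9275 µg/mL·hr
F = (AUC_ev/D_ev)/(AUC_iv/D_iv) = (267.9275/200)/(69.327/50) = 1.3396375/1.38654 = 0.9662

F = 0.966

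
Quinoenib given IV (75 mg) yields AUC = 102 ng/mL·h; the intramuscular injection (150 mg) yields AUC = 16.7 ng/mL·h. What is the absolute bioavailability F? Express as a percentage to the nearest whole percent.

F = 8%

F = (AUC_ev / D_ev) / (AUC_iv / D_iv)
  = (16.7/150) / (102/75)
  = 0.111333 / 1.36 = 0.0819
  = 8.19%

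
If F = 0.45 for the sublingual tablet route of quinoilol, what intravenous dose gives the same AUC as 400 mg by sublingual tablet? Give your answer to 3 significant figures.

Systemic exposure from an extravascular dose = F × D_ev, so the equivalent IV dose is F × D_ev.
D_iv = F × D_ev = 0.45 × 400 = 180 mg

D_iv = 180 mg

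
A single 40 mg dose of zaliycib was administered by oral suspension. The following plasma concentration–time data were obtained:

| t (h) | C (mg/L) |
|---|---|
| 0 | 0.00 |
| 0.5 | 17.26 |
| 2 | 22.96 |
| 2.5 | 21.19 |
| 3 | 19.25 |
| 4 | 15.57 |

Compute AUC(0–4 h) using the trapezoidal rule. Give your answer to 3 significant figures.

Trapezoidal AUC_0→4:
  [0→0.5]: (0.00+17.26)/2 × 0.5 = 4.315
  [0.5→2]: (17.26+22.96)/2 × 1.5 = 30.165
  [2→2.5]: (22.96+21.19)/2 × 0.5 = 11.0375
  [2.5→3]: (21.19+19.25)/2 × 0.5 = 10.11
  [3→4]: (19.25+15.57)/2 × 1 = 17.41
  Sum = 73.0375 mg/L·h

AUC = 73.0 mg/L·h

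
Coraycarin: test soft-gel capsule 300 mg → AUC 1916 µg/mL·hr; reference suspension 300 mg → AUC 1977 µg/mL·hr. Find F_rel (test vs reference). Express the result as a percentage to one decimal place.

F_rel = (AUC_test/D_test) / (AUC_ref/D_ref)
      = (1916/300) / (1977/300)
      = 6.38667 / 6.59 = 0.9691 = 96.91%

F_rel = 96.9%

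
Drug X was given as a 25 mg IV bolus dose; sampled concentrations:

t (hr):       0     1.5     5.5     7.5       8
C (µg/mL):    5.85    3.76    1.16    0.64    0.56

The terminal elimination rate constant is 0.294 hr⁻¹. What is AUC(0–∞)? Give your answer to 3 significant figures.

AUC = 21.1 µg/mL·hr

Trapezoidal AUC_0→8:
  [0→1.5]: (5.85+3.76)/2 × 1.5 = 7.2075
  [1.5→5.5]: (3.76+1.16)/2 × 4 = 9.84
  [5.5→7.5]: (1.16+0.64)/2 × 2 = 1.8
  [7.5→8]: (0.64+0.56)/2 × 0.5 = 0.3
  Sum = 19.1475 µg/mL·hr
Extrapolated tail: C_last / k_e = 0.56 / 0.294 = 1.905
AUC_0→∞ = 19.1475 + 1.905 = 21.0525 µg/mL·hr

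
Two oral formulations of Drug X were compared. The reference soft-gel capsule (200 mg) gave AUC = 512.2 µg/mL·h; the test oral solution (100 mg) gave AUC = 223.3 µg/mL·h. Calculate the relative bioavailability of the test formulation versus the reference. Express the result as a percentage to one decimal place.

F_rel = 87.2%

F_rel = (AUC_test/D_test) / (AUC_ref/D_ref)
      = (223.3/100) / (512.2/200)
      = 2.233 / 2.561 = 0.8719 = 87.19%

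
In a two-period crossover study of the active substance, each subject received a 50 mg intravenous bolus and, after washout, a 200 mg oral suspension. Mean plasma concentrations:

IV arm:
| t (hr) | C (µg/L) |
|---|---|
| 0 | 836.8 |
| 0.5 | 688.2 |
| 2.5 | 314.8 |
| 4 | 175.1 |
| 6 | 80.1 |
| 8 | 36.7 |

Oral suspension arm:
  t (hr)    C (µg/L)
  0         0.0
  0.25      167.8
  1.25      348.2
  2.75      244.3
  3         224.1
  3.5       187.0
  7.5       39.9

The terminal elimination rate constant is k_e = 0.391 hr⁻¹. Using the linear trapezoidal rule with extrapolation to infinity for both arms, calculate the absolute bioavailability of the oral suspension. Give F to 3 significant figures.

F = 0.162

Trapezoidal AUC_0→8 (IV):
  [0→0.5]: (836.8+688.2)/2 × 0.5 = 381.25
  [0.5→2.5]: (688.2+314.8)/2 × 2 = 1003.0
  [2.5→4]: (314.8+175.1)/2 × 1.5 = 367.425
  [4→6]: (175.1+80.1)/2 × 2 = 255.2
  [6→8]: (80.1+36.7)/2 × 2 = 116.8
  Sum = 2123.675 µg/L·hr
IV tail: 36.7/0.391 = 93.862; AUC_iv,0→∞ = 2123.675 + 93.862 = 2217.537 µg/L·hr
Trapezoidal AUC_0→7.5 (oral suspension):
  [0→0.25]: (0.0+167.8)/2 × 0.25 = 20.975
  [0.25→1.25]: (167.8+348.2)/2 × 1 = 258.0
  [1.25→2.75]: (348.2+244.3)/2 × 1.5 = 444.375
  [2.75→3]: (244.3+224.1)/2 × 0.25 = 58.55
  [3→3.5]: (224.1+187.0)/2 × 0.5 = 102.775
  [3.5→7.5]: (187.0+39.9)/2 × 4 = 453.8
  Sum = 1338.475 µg/L·hr
oral suspension tail: 39.9/0.391 = 102.046; AUC_ev,0→∞ = 1338.475 + 102.046 = 1440.521 µg/L·hr
F = (AUC_ev/D_ev)/(AUC_iv/D_iv) = (1440.521/200)/(2217.537/50) = 7.202605/44.35074 = 0.1624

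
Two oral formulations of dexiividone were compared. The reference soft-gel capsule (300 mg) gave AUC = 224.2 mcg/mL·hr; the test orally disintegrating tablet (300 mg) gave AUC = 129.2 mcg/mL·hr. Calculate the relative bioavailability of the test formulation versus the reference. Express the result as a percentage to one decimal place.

F_rel = 57.6%

F_rel = (AUC_test/D_test) / (AUC_ref/D_ref)
      = (129.2/300) / (224.2/300)
      = 0.430667 / 0.747333 = 0.5763 = 57.63%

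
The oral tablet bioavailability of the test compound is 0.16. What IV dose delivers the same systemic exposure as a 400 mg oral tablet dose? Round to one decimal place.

Systemic exposure from an extravascular dose = F × D_ev, so the equivalent IV dose is F × D_ev.
D_iv = F × D_ev = 0.16 × 400 = 64 mg

D_iv = 64.0 mg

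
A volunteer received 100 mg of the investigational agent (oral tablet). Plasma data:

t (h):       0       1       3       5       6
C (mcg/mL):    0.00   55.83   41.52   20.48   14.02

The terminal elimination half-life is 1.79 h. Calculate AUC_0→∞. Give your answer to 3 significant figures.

AUC = 241 mcg/mL·h

Trapezoidal AUC_0→6:
  [0→1]: (0.00+55.83)/2 × 1 = 27.915
  [1→3]: (55.83+41.52)/2 × 2 = 97.35
  [3→5]: (41.52+20.48)/2 × 2 = 62.0
  [5→6]: (20.48+14.02)/2 × 1 = 17.25
  Sum = 204.515 mcg/mL·h
k_e = ln2 / t½ = 0.693147 / 1.79 = 0.3872 h^-1
Extrapolated tail: C_last / k_e = 14.02 / 0.3872 = 36.209
AUC_0→∞ = 204.515 + 36.209 = 240.724 mcg/mL·h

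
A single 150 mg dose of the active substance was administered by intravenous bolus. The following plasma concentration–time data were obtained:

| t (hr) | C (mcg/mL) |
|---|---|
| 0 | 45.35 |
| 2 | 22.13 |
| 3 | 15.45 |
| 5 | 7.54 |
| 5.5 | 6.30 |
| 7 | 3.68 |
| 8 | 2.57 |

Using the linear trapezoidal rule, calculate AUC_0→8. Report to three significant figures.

AUC = 123 mcg/mL·hr

Trapezoidal AUC_0→8:
  [0→2]: (45.35+22.13)/2 × 2 = 67.48
  [2→3]: (22.13+15.45)/2 × 1 = 18.79
  [3→5]: (15.45+7.54)/2 × 2 = 22.99
  [5→5.5]: (7.54+6.30)/2 × 0.5 = 3.46
  [5.5→7]: (6.30+3.68)/2 × 1.5 = 7.485
  [7→8]: (3.68+2.57)/2 × 1 = 3.125
  Sum = 123.33 mcg/mL·hr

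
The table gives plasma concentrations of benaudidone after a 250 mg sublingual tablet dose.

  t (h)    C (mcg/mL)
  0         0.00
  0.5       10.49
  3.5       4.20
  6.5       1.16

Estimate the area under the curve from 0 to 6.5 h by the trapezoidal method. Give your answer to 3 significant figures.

AUC = 32.7 mcg/mL·h

Trapezoidal AUC_0→6.5:
  [0→0.5]: (0.00+10.49)/2 × 0.5 = 2.6225
  [0.5→3.5]: (10.49+4.20)/2 × 3 = 22.035
  [3.5→6.5]: (4.20+1.16)/2 × 3 = 8.04
  Sum = 32.6975 mcg/mL·h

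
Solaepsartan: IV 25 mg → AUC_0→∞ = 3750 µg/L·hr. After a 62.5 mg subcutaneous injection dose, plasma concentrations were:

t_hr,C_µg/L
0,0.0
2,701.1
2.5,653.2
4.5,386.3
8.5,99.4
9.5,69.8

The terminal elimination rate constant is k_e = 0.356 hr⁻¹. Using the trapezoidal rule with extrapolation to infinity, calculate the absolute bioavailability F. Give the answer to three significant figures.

F = 0.355

Trapezoidal AUC_0→9.5 (subcutaneous injection):
  [0→2]: (0.0+701.1)/2 × 2 = 701.1
  [2→2.5]: (701.1+653.2)/2 × 0.5 = 338.575
  [2.5→4.5]: (653.2+386.3)/2 × 2 = 1039.5
  [4.5→8.5]: (386.3+99.4)/2 × 4 = 971.4
  [8.5→9.5]: (99.4+69.8)/2 × 1 = 84.6
  Sum = 3135.175 µg/L·hr
Tail: C_last/k_e = 69.8/0.356 = 196.067
AUC_0→∞ (subcutaneous injection) = 3135.175 + 196.067 = 3331.242 µg/L·hr
F = (AUC_ev/D_ev)/(AUC_iv/D_iv) = (3331.242/62.5)/(3750/25) = 53.299872/150 = 0.3553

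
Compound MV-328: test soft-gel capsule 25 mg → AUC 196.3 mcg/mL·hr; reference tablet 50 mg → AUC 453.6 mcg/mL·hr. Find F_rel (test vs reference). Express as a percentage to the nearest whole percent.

F_rel = (AUC_test/D_test) / (AUC_ref/D_ref)
      = (196.3/25) / (453.6/50)
      = 7.852 / 9.072 = 0.8655 = 86.55%

F_rel = 87%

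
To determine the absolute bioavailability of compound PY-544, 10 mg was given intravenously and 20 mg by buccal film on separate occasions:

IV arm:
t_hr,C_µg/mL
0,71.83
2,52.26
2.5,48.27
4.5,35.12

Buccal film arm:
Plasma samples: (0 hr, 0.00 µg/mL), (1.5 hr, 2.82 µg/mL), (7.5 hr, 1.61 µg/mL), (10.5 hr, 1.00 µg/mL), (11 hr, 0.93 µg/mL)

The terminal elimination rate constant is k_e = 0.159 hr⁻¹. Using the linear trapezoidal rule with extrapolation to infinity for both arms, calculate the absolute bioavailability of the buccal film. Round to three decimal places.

Trapezoidal AUC_0→4.5 (IV):
  [0→2]: (71.83+52.26)/2 × 2 = 124.09
  [2→2.5]: (52.26+48.27)/2 × 0.5 = 25.1325
  [2.5→4.5]: (48.27+35.12)/2 × 2 = 83.39
  Sum = 232.6125 µg/mL·hr
IV tail: 35.12/0.159 = 220.881; AUC_iv,0→∞ = 232.6125 + 220.881 = 453.4935 µg/mL·hr
Trapezoidal AUC_0→11 (buccal film):
  [0→1.5]: (0.00+2.82)/2 × 1.5 = 2.115
  [1.5→7.5]: (2.82+1.61)/2 × 6 = 13.29
  [7.5→10.5]: (1.61+1.00)/2 × 3 = 3.915
  [10.5→11]: (1.00+0.93)/2 × 0.5 = 0.4825
  Sum = 19.8025 µg/mL·hr
buccal film tail: 0.93/0.159 = 5.849; AUC_ev,0→∞ = 19.8025 + 5.849 = 25.6515 µg/mL·hr
F = (AUC_ev/D_ev)/(AUC_iv/D_iv) = (25.6515/20)/(453.4935/10) = 1.282575/45.34935 = 0.0283

F = 0.028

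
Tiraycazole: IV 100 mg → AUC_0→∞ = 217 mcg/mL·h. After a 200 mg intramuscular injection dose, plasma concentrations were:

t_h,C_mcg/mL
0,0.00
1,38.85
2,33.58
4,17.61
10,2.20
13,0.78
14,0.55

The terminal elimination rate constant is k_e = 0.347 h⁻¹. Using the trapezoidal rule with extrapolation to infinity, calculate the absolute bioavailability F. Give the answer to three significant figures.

F = 0.399

Trapezoidal AUC_0→14 (intramuscular injection):
  [0→1]: (0.00+38.85)/2 × 1 = 19.425
  [1→2]: (38.85+33.58)/2 × 1 = 36.215
  [2→4]: (33.58+17.61)/2 × 2 = 51.19
  [4→10]: (17.61+2.20)/2 × 6 = 59.43
  [10→13]: (2.20+0.78)/2 × 3 = 4.47
  [13→14]: (0.78+0.55)/2 × 1 = 0.665
  Sum = 171.395 mcg/mL·h
Tail: C_last/k_e = 0.55/0.347 = 1.585
AUC_0→∞ (intramuscular injection) = 171.395 + 1.585 = 172.98 mcg/mL·h
F = (AUC_ev/D_ev)/(AUC_iv/D_iv) = (172.98/200)/(217/100) = 0.8649/2.17 = 0.3986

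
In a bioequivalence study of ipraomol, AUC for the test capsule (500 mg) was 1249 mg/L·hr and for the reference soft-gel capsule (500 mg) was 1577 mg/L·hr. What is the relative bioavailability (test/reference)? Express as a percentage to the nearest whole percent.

F_rel = 79%

F_rel = (AUC_test/D_test) / (AUC_ref/D_ref)
      = (1249/500) / (1577/500)
      = 2.498 / 3.154 = 0.7920 = 79.20%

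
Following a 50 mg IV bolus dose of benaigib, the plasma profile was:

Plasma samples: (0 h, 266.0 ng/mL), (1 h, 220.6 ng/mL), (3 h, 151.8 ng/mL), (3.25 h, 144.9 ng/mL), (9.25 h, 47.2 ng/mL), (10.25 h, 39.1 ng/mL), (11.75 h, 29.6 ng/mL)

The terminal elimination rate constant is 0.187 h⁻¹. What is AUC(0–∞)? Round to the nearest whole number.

Trapezoidal AUC_0→11.75:
  [0→1]: (266.0+220.6)/2 × 1 = 243.3
  [1→3]: (220.6+151.8)/2 × 2 = 372.4
  [3→3.25]: (151.8+144.9)/2 × 0.25 = 37.0875
  [3.25→9.25]: (144.9+47.2)/2 × 6 = 576.3
  [9.25→10.25]: (47.2+39.1)/2 × 1 = 43.15
  [10.25→11.75]: (39.1+29.6)/2 × 1.5 = 51.525
  Sum = 1323.7625 ng/mL·h
Extrapolated tail: C_last / k_e = 29.6 / 0.187 = 158.289
AUC_0→∞ = 1323.7625 + 158.289 = 1482.0515 ng/mL·h

AUC = 1482 ng/mL·h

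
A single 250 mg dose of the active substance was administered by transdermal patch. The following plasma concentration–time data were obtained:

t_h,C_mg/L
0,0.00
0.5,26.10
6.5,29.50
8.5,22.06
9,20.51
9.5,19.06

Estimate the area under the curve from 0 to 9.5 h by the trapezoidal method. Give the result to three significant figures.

Trapezoidal AUC_0→9.5:
  [0→0.5]: (0.00+26.10)/2 × 0.5 = 6.525
  [0.5→6.5]: (26.10+29.50)/2 × 6 = 166.8
  [6.5→8.5]: (29.50+22.06)/2 × 2 = 51.56
  [8.5→9]: (22.06+20.51)/2 × 0.5 = 10.6425
  [9→9.5]: (20.51+19.06)/2 × 0.5 = 9.8925
  Sum = 245.42 mg/L·h

AUC = 245 mg/L·h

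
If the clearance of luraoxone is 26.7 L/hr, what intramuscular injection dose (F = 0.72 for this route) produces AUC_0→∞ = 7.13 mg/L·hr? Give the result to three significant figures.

Dose = CL × AUC_0→∞ / F
     = 26.7 × 7.13 / 0.72 = 264.404 mg

Dose = 264 mg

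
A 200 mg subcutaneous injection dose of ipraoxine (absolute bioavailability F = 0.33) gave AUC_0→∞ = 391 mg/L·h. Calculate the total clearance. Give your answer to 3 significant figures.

CL = 0.169 L/h

CL = F × Dose / AUC_0→∞
   = 0.33 × 200 / 391 = 0.168798 L/h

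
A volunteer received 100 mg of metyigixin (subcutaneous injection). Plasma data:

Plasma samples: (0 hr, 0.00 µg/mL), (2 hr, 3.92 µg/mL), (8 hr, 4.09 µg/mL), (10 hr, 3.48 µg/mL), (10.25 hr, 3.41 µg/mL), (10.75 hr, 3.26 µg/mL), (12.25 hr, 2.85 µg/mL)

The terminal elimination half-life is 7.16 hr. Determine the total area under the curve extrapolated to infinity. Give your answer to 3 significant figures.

AUC = 72.1 µg/mL·hr

Trapezoidal AUC_0→12.25:
  [0→2]: (0.00+3.92)/2 × 2 = 3.92
  [2→8]: (3.92+4.09)/2 × 6 = 24.03
  [8→10]: (4.09+3.48)/2 × 2 = 7.57
  [10→10.25]: (3.48+3.41)/2 × 0.25 = 0.86125
  [10.25→10.75]: (3.41+3.26)/2 × 0.5 = 1.6675
  [10.75→12.25]: (3.26+2.85)/2 × 1.5 = 4.5825
  Sum = 42.63125 µg/mL·hr
k_e = ln2 / t½ = 0.693147 / 7.16 = 0.0968 hr^-1
Extrapolated tail: C_last / k_e = 2.85 / 0.0968 = 29.442
AUC_0→∞ = 42.63125 + 29.442 = 72.07325 µg/mL·hr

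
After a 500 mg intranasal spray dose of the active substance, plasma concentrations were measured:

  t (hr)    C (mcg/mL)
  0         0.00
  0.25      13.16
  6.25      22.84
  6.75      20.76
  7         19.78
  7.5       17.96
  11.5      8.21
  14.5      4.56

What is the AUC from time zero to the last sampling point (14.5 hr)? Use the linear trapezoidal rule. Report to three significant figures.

Trapezoidal AUC_0→14.5:
  [0→0.25]: (0.00+13.16)/2 × 0.25 = 1.645
  [0.25→6.25]: (13.16+22.84)/2 × 6 = 108.0
  [6.25→6.75]: (22.84+20.76)/2 × 0.5 = 10.9
  [6.75→7]: (20.76+19.78)/2 × 0.25 = 5.0675
  [7→7.5]: (19.78+17.96)/2 × 0.5 = 9.435
  [7.5→11.5]: (17.96+8.21)/2 × 4 = 52.34
  [11.5→14.5]: (8.21+4.56)/2 × 3 = 19.155
  Sum = 206.5425 mcg/mL·hr

AUC = 207 mcg/mL·hr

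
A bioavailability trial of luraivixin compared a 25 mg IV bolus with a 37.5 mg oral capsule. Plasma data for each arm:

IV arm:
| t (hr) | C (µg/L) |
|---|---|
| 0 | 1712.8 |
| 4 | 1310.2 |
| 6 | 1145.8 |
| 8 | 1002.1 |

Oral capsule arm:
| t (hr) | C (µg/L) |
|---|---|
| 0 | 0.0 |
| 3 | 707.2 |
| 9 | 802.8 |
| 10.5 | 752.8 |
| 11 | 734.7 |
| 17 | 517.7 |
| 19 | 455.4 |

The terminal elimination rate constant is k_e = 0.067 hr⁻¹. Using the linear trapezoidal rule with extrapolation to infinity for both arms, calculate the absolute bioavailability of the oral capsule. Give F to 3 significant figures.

F = 0.486

Trapezoidal AUC_0→8 (IV):
  [0→4]: (1712.8+1310.2)/2 × 4 = 6046.0
  [4→6]: (1310.2+1145.8)/2 × 2 = 2456.0
  [6→8]: (1145.8+1002.1)/2 × 2 = 2147.9
  Sum = 10649.9 µg/L·hr
IV tail: 1002.1/0.067 = 14956.716; AUC_iv,0→∞ = 10649.9 + 14956.716 = 25606.616 µg/L·hr
Trapezoidal AUC_0→19 (oral capsule):
  [0→3]: (0.0+707.2)/2 × 3 = 1060.8
  [3→9]: (707.2+802.8)/2 × 6 = 4530.0
  [9→10.5]: (802.8+752.8)/2 × 1.5 = 1166.7
  [10.5→11]: (752.8+734.7)/2 × 0.5 = 371.875
  [11→17]: (734.7+517.7)/2 × 6 = 3757.2
  [17→19]: (517.7+455.4)/2 × 2 = 973.1
  Sum = 11859.675 µg/L·hr
oral capsule tail: 455.4/0.067 = 6797.015; AUC_ev,0→∞ = 11859.675 + 6797.015 = 18656.69 µg/L·hr
F = (AUC_ev/D_ev)/(AUC_iv/D_iv) = (18656.69/37.5)/(25606.616/25) = 497.512/1024.26 = 0.4857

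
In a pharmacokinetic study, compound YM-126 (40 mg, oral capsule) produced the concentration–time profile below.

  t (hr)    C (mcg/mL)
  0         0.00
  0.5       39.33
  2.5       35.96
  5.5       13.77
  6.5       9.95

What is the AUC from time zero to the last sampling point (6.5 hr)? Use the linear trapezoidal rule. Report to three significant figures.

AUC = 172 mcg/mL·hr

Trapezoidal AUC_0→6.5:
  [0→0.5]: (0.00+39.33)/2 × 0.5 = 9.8325
  [0.5→2.5]: (39.33+35.96)/2 × 2 = 75.29
  [2.5→5.5]: (35.96+13.77)/2 × 3 = 74.595
  [5.5→6.5]: (13.77+9.95)/2 × 1 = 11.86
  Sum = 171.5775 mcg/mL·hr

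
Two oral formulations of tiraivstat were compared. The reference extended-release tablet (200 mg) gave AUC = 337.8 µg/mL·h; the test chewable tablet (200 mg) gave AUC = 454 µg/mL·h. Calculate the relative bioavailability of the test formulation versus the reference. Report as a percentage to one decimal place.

F_rel = (AUC_test/D_test) / (AUC_ref/D_ref)
      = (454/200) / (337.8/200)
      = 2.27 / 1.689 = 1.3440 = 134.40%

F_rel = 134.4%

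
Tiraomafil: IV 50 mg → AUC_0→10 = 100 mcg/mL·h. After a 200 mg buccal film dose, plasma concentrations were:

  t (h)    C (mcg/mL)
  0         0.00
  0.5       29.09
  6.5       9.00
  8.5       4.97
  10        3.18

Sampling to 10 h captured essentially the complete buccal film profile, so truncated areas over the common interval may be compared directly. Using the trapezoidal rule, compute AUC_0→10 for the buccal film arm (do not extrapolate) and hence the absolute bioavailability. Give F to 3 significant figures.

F = 0.354

Trapezoidal AUC_0→10 (buccal film):
  [0→0.5]: (0.00+29.09)/2 × 0.5 = 7.2725
  [0.5→6.5]: (29.09+9.00)/2 × 6 = 114.27
  [6.5→8.5]: (9.00+4.97)/2 × 2 = 13.97
  [8.5→10]: (4.97+3.18)/2 × 1.5 = 6.1125
  Sum = 141.625 mcg/mL·h
F = (AUC_ev/D_ev)/(AUC_iv/D_iv) = (141.625/200)/(100/50) = 0.708125/2 = 0.3541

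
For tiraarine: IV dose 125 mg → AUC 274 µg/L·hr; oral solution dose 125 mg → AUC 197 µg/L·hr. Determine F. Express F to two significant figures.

F = (AUC_ev / D_ev) / (AUC_iv / D_iv)
  = (197/125) / (274/125)
  = 1.576 / 2.192 = 0.7190

F = 0.72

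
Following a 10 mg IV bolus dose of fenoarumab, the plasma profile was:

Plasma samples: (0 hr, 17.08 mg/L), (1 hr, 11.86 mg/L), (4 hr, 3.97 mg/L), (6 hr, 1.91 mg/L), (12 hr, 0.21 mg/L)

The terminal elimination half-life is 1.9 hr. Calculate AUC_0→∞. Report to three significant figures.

AUC = 51.0 mg/L·hr

Trapezoidal AUC_0→12:
  [0→1]: (17.08+11.86)/2 × 1 = 14.47
  [1→4]: (11.86+3.97)/2 × 3 = 23.745
  [4→6]: (3.97+1.91)/2 × 2 = 5.88
  [6→12]: (1.91+0.21)/2 × 6 = 6.36
  Sum = 50.455 mg/L·hr
k_e = ln2 / t½ = 0.693147 / 1.9 = 0.3648 hr^-1
Extrapolated tail: C_last / k_e = 0.21 / 0.3648 = 0.576
AUC_0→∞ = 50.455 + 0.576 = 51.031 mg/L·hr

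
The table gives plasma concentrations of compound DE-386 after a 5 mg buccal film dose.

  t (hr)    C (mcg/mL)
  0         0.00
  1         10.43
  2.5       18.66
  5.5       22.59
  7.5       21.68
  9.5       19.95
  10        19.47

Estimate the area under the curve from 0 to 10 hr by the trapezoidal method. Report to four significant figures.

AUC = 184.7 mcg/mL·hr

Trapezoidal AUC_0→10:
  [0→1]: (0.00+10.43)/2 × 1 = 5.215
  [1→2.5]: (10.43+18.66)/2 × 1.5 = 21.8175
  [2.5→5.5]: (18.66+22.59)/2 × 3 = 61.875
  [5.5→7.5]: (22.59+21.68)/2 × 2 = 44.27
  [7.5→9.5]: (21.68+19.95)/2 × 2 = 41.63
  [9.5→10]: (19.95+19.47)/2 × 0.5 = 9.855
  Sum = 184.6625 mcg/mL·hr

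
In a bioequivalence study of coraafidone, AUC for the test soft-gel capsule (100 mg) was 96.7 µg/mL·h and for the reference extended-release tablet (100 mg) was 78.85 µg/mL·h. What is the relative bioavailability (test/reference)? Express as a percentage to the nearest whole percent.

F_rel = (AUC_test/D_test) / (AUC_ref/D_ref)
      = (96.7/100) / (78.85/100)
      = 0.967 / 0.7885 = 1.2264 = 122.64%

F_rel = 123%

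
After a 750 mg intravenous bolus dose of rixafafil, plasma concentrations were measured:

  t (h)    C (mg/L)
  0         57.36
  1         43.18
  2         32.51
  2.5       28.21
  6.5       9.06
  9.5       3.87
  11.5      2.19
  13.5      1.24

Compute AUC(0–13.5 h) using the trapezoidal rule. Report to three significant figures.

Trapezoidal AUC_0→13.5:
  [0→1]: (57.36+43.18)/2 × 1 = 50.27
  [1→2]: (43.18+32.51)/2 × 1 = 37.845
  [2→2.5]: (32.51+28.21)/2 × 0.5 = 15.18
  [2.5→6.5]: (28.21+9.06)/2 × 4 = 74.54
  [6.5→9.5]: (9.06+3.87)/2 × 3 = 19.395
  [9.5→11.5]: (3.87+2.19)/2 × 2 = 6.06
  [11.5→13.5]: (2.19+1.24)/2 × 2 = 3.43
  Sum = 206.72 mg/L·h

AUC = 207 mg/L·h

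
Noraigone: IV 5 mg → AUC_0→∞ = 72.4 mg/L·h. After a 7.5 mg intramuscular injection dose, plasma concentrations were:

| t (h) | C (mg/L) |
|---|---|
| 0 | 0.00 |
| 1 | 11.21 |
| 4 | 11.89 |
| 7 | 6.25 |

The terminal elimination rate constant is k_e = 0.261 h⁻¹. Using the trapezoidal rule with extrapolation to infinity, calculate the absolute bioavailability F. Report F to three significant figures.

F = 0.842

Trapezoidal AUC_0→7 (intramuscular injection):
  [0→1]: (0.00+11.21)/2 × 1 = 5.605
  [1→4]: (11.21+11.89)/2 × 3 = 34.65
  [4→7]: (11.89+6.25)/2 × 3 = 27.21
  Sum = 67.465 mg/L·h
Tail: C_last/k_e = 6.25/0.261 = 23.946
AUC_0→∞ (intramuscular injection) = 67.465 + 23.946 = 91.411 mg/L·h
F = (AUC_ev/D_ev)/(AUC_iv/D_iv) = (91.411/7.5)/(72.4/5) = 12.1881/14.48 = 0.8417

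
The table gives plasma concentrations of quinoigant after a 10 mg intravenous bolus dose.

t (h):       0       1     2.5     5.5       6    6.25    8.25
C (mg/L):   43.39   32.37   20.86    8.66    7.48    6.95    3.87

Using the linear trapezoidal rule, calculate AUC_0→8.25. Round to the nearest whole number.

AUC = 139 mg/L·h

Trapezoidal AUC_0→8.25:
  [0→1]: (43.39+32.37)/2 × 1 = 37.88
  [1→2.5]: (32.37+20.86)/2 × 1.5 = 39.9225
  [2.5→5.5]: (20.86+8.66)/2 × 3 = 44.28
  [5.5→6]: (8.66+7.48)/2 × 0.5 = 4.035
  [6→6.25]: (7.48+6.95)/2 × 0.25 = 1.80375
  [6.25→8.25]: (6.95+3.87)/2 × 2 = 10.82
  Sum = 138.74125 mg/L·h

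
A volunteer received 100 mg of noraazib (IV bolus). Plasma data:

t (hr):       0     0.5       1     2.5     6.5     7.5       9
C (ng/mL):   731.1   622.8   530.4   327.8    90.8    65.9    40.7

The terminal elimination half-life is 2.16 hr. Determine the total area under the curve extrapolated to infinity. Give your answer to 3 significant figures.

AUC = 2390 ng/mL·hr

Trapezoidal AUC_0→9:
  [0→0.5]: (731.1+622.8)/2 × 0.5 = 338.475
  [0.5→1]: (622.8+530.4)/2 × 0.5 = 288.3
  [1→2.5]: (530.4+327.8)/2 × 1.5 = 643.65
  [2.5→6.5]: (327.8+90.8)/2 × 4 = 837.2
  [6.5→7.5]: (90.8+65.9)/2 × 1 = 78.35
  [7.5→9]: (65.9+40.7)/2 × 1.5 = 79.95
  Sum = 2265.925 ng/mL·hr
k_e = ln2 / t½ = 0.693147 / 2.16 = 0.3209 hr^-1
Extrapolated tail: C_last / k_e = 40.7 / 0.3209 = 126.831
AUC_0→∞ = 2265.925 + 126.831 = 2392.756 ng/mL·hr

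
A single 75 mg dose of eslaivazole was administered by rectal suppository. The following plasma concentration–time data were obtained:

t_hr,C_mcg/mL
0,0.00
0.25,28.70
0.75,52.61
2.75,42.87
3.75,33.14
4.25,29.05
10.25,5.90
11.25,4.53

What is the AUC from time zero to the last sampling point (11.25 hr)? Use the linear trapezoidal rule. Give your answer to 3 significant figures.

Trapezoidal AUC_0→11.25:
  [0→0.25]: (0.00+28.70)/2 × 0.25 = 3.5875
  [0.25→0.75]: (28.70+52.61)/2 × 0.5 = 20.3275
  [0.75→2.75]: (52.61+42.87)/2 × 2 = 95.48
  [2.75→3.75]: (42.87+33.14)/2 × 1 = 38.005
  [3.75→4.25]: (33.14+29.05)/2 × 0.5 = 15.5475
  [4.25→10.25]: (29.05+5.90)/2 × 6 = 104.85
  [10.25→11.25]: (5.90+4.53)/2 × 1 = 5.215
  Sum = 283.0125 mcg/mL·hr

AUC = 283 mcg/mL·hr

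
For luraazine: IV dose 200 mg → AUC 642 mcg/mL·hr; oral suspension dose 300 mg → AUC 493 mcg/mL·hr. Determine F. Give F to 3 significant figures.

F = 0.512

F = (AUC_ev / D_ev) / (AUC_iv / D_iv)
  = (493/300) / (642/200)
  = 1.64333 / 3.21 = 0.5119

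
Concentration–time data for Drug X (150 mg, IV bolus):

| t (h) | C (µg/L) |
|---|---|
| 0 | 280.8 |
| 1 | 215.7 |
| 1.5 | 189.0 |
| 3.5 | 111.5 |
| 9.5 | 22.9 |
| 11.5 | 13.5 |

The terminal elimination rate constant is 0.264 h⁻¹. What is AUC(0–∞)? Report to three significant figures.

AUC = 1140 µg/L·h

Trapezoidal AUC_0→11.5:
  [0→1]: (280.8+215.7)/2 × 1 = 248.25
  [1→1.5]: (215.7+189.0)/2 × 0.5 = 101.175
  [1.5→3.5]: (189.0+111.5)/2 × 2 = 300.5
  [3.5→9.5]: (111.5+22.9)/2 × 6 = 403.2
  [9.5→11.5]: (22.9+13.5)/2 × 2 = 36.4
  Sum = 1089.525 µg/L·h
Extrapolated tail: C_last / k_e = 13.5 / 0.264 = 51.136
AUC_0→∞ = 1089.525 + 51.136 = 1140.661 µg/L·h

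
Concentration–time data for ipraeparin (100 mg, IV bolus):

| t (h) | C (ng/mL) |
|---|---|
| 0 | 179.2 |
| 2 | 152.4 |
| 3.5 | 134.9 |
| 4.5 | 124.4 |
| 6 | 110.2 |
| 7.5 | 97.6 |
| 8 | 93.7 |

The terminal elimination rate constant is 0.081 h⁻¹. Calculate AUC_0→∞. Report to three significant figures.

AUC = 2210 ng/mL·h

Trapezoidal AUC_0→8:
  [0→2]: (179.2+152.4)/2 × 2 = 331.6
  [2→3.5]: (152.4+134.9)/2 × 1.5 = 215.475
  [3.5→4.5]: (134.9+124.4)/2 × 1 = 129.65
  [4.5→6]: (124.4+110.2)/2 × 1.5 = 175.95
  [6→7.5]: (110.2+97.6)/2 × 1.5 = 155.85
  [7.5→8]: (97.6+93.7)/2 × 0.5 = 47.825
  Sum = 1056.35 ng/mL·h
Extrapolated tail: C_last / k_e = 93.7 / 0.081 = 1156.790
AUC_0→∞ = 1056.35 + 1156.790 = 2213.14 ng/mL·h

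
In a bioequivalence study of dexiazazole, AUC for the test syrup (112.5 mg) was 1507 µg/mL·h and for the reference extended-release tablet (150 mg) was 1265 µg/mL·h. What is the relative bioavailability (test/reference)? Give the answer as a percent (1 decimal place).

F_rel = (AUC_test/D_test) / (AUC_ref/D_ref)
      = (1507/112.5) / (1265/150)
      = 13.3956 / 8.43333 = 1.5884 = 158.84%

F_rel = 158.8%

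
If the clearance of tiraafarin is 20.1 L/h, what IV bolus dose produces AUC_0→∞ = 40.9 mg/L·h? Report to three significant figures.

Dose = 822 mg

Dose_iv = CL × AUC_0→∞
     = 20.1 × 40.9 = 822.09 mg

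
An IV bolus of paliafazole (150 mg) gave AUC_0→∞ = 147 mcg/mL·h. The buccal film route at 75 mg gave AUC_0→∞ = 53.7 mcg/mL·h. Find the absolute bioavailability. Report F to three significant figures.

F = (AUC_ev / D_ev) / (AUC_iv / D_iv)
  = (53.7/75) / (147/150)
  = 0.716 / 0.98 = 0.7306

F = 0.731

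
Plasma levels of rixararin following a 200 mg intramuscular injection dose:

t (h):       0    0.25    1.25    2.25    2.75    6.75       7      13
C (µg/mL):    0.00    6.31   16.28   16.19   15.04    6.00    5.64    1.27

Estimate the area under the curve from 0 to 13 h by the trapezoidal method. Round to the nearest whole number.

Trapezoidal AUC_0→13:
  [0→0.25]: (0.00+6.31)/2 × 0.25 = 0.78875
  [0.25→1.25]: (6.31+16.28)/2 × 1 = 11.295
  [1.25→2.25]: (16.28+16.19)/2 × 1 = 16.235
  [2.25→2.75]: (16.19+15.04)/2 × 0.5 = 7.8075
  [2.75→6.75]: (15.04+6.00)/2 × 4 = 42.08
  [6.75→7]: (6.00+5.64)/2 × 0.25 = 1.455
  [7→13]: (5.64+1.27)/2 × 6 = 20.73
  Sum = 100.39125 µg/mL·h

AUC = 100 µg/mL·h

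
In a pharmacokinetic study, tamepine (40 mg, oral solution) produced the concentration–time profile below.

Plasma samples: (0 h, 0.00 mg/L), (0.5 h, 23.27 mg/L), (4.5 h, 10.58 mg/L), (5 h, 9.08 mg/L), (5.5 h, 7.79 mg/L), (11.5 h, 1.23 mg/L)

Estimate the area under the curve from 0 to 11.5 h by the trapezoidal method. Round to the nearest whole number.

Trapezoidal AUC_0→11.5:
  [0→0.5]: (0.00+23.27)/2 × 0.5 = 5.8175
  [0.5→4.5]: (23.27+10.58)/2 × 4 = 67.7
  [4.5→5]: (10.58+9.08)/2 × 0.5 = 4.915
  [5→5.5]: (9.08+7.79)/2 × 0.5 = 4.2175
  [5.5→11.5]: (7.79+1.23)/2 × 6 = 27.06
  Sum = 109.71 mg/L·h

AUC = 110 mg/L·h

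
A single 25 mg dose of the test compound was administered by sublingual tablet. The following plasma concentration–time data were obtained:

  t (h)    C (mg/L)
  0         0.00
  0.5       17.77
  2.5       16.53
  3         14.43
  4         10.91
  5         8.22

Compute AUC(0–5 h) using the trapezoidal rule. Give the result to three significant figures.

Trapezoidal AUC_0→5:
  [0→0.5]: (0.00+17.77)/2 × 0.5 = 4.4425
  [0.5→2.5]: (17.77+16.53)/2 × 2 = 34.3
  [2.5→3]: (16.53+14.43)/2 × 0.5 = 7.74
  [3→4]: (14.43+10.91)/2 × 1 = 12.67
  [4→5]: (10.91+8.22)/2 × 1 = 9.565
  Sum = 68.7175 mg/L·h

AUC = 68.7 mg/L·h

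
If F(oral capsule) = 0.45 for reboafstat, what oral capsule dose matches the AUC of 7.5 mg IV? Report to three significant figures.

D_oral = 16.7 mg

For equal systemic exposure: F × D_ev = D_iv
D_ev = D_iv / F = 7.5 / 0.45 = 16.6667 mg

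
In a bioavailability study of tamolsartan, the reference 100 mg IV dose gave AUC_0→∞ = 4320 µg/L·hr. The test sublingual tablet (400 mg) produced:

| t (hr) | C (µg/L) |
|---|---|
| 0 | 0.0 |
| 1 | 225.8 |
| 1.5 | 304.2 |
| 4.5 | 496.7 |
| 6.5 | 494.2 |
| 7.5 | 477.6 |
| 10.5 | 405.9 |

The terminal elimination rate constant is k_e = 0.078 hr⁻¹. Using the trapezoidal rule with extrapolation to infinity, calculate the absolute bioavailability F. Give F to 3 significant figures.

Trapezoidal AUC_0→10.5 (sublingual tablet):
  [0→1]: (0.0+225.8)/2 × 1 = 112.9
  [1→1.5]: (225.8+304.2)/2 × 0.5 = 132.5
  [1.5→4.5]: (304.2+496.7)/2 × 3 = 1201.35
  [4.5→6.5]: (496.7+494.2)/2 × 2 = 990.9
  [6.5→7.5]: (494.2+477.6)/2 × 1 = 485.9
  [7.5→10.5]: (477.6+405.9)/2 × 3 = 1325.25
  Sum = 4248.8 µg/L·hr
Tail: C_last/k_e = 405.9/0.078 = 5203.846
AUC_0→∞ (sublingual tablet) = 4248.8 + 5203.846 = 9452.646 µg/L·hr
F = (AUC_ev/D_ev)/(AUC_iv/D_iv) = (9452.646/400)/(4320/100) = 23.631615/43.2 = 0.5470

F = 0.547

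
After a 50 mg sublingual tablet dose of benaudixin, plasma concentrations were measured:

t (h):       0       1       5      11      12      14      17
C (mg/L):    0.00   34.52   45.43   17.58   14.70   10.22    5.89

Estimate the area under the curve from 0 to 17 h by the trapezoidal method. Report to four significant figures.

AUC = 431.4 mg/L·h

Trapezoidal AUC_0→17:
  [0→1]: (0.00+34.52)/2 × 1 = 17.26
  [1→5]: (34.52+45.43)/2 × 4 = 159.9
  [5→11]: (45.43+17.58)/2 × 6 = 189.03
  [11→12]: (17.58+14.70)/2 × 1 = 16.14
  [12→14]: (14.70+10.22)/2 × 2 = 24.92
  [14→17]: (10.22+5.89)/2 × 3 = 24.165
  Sum = 431.415 mg/L·h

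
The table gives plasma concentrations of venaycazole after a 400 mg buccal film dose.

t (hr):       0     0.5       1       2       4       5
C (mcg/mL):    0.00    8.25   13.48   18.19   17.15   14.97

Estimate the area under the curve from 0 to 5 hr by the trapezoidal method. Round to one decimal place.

AUC = 74.7 mcg/mL·hr

Trapezoidal AUC_0→5:
  [0→0.5]: (0.00+8.25)/2 × 0.5 = 2.0625
  [0.5→1]: (8.25+13.48)/2 × 0.5 = 5.4325
  [1→2]: (13.48+18.19)/2 × 1 = 15.835
  [2→4]: (18.19+17.15)/2 × 2 = 35.34
  [4→5]: (17.15+14.97)/2 × 1 = 16.06
  Sum = 74.73 mcg/mL·hr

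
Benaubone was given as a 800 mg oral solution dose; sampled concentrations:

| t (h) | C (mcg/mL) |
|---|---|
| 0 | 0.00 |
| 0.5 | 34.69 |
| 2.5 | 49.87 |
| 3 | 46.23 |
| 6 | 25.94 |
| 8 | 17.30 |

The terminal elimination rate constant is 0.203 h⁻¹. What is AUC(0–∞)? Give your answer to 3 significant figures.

Trapezoidal AUC_0→8:
  [0→0.5]: (0.00+34.69)/2 × 0.5 = 8.6725
  [0.5→2.5]: (34.69+49.87)/2 × 2 = 84.56
  [2.5→3]: (49.87+46.23)/2 × 0.5 = 24.025
  [3→6]: (46.23+25.94)/2 × 3 = 108.255
  [6→8]: (25.94+17.30)/2 × 2 = 43.24
  Sum = 268.7525 mcg/mL·h
Extrapolated tail: C_last / k_e = 17.30 / 0.203 = 85.222
AUC_0→∞ = 268.7525 + 85.222 = 353.9745 mcg/mL·h

AUC = 354 mcg/mL·h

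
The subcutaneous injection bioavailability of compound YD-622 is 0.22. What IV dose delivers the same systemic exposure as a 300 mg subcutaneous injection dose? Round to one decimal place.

Systemic exposure from an extravascular dose = F × D_ev, so the equivalent IV dose is F × D_ev.
D_iv = F × D_ev = 0.22 × 300 = 66 mg

D_iv = 66.0 mg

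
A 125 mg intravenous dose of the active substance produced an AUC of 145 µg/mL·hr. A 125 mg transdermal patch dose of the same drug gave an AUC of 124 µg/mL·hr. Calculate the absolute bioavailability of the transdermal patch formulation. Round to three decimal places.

F = 0.855

F = (AUC_ev / D_ev) / (AUC_iv / D_iv)
  = (124/125) / (145/125)
  = 0.992 / 1.16 = 0.8552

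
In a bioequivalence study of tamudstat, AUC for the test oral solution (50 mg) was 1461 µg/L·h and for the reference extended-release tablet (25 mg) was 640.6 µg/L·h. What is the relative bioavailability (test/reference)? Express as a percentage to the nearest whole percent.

F_rel = 114%

F_rel = (AUC_test/D_test) / (AUC_ref/D_ref)
      = (1461/50) / (640.6/25)
      = 29.22 / 25.624 = 1.1403 = 114.03%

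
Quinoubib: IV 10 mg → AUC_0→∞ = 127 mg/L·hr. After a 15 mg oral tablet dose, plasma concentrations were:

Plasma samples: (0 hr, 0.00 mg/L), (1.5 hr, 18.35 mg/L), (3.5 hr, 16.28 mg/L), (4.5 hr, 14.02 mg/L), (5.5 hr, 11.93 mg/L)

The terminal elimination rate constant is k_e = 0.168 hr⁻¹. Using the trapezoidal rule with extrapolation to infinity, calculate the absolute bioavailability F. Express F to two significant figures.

F = 0.77

Trapezoidal AUC_0→5.5 (oral tablet):
  [0→1.5]: (0.00+18.35)/2 × 1.5 = 13.7625
  [1.5→3.5]: (18.35+16.28)/2 × 2 = 34.63
  [3.5→4.5]: (16.28+14.02)/2 × 1 = 15.15
  [4.5→5.5]: (14.02+11.93)/2 × 1 = 12.975
  Sum = 76.5175 mg/L·hr
Tail: C_last/k_e = 11.93/0.168 = 71.012
AUC_0→∞ (oral tablet) = 76.5175 + 71.012 = 147.5295 mg/L·hr
F = (AUC_ev/D_ev)/(AUC_iv/D_iv) = (147.5295/15)/(127/10) = 9.8353/12.7 = 0.7744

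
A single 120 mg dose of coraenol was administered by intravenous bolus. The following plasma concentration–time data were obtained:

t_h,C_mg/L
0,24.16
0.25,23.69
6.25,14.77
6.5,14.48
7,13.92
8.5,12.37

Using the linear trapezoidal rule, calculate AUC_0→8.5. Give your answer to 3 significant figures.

Trapezoidal AUC_0→8.5:
  [0→0.25]: (24.16+23.69)/2 × 0.25 = 5.98125
  [0.25→6.25]: (23.69+14.77)/2 × 6 = 115.38
  [6.25→6.5]: (14.77+14.48)/2 × 0.25 = 3.65625
  [6.5→7]: (14.48+13.92)/2 × 0.5 = 7.1
  [7→8.5]: (13.92+12.37)/2 × 1.5 = 19.7175
  Sum = 151.835 mg/L·h

AUC = 152 mg/L·h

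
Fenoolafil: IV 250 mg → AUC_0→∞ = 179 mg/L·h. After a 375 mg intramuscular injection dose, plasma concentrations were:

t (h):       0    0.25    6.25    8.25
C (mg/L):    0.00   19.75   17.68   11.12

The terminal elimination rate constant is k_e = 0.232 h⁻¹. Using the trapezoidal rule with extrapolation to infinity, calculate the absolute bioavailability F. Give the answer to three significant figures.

Trapezoidal AUC_0→8.25 (intramuscular injection):
  [0→0.25]: (0.00+19.75)/2 × 0.25 = 2.46875
  [0.25→6.25]: (19.75+17.68)/2 × 6 = 112.29
  [6.25→8.25]: (17.68+11.12)/2 × 2 = 28.8
  Sum = 143.55875 mg/L·h
Tail: C_last/k_e = 11.12/0.232 = 47.931
AUC_0→∞ (intramuscular injection) = 143.55875 + 47.931 = 191.48975 mg/L·h
F = (AUC_ev/D_ev)/(AUC_iv/D_iv) = (191.48975/375)/(179/250) = 0.510639/0.716 = 0.7132

F = 0.713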